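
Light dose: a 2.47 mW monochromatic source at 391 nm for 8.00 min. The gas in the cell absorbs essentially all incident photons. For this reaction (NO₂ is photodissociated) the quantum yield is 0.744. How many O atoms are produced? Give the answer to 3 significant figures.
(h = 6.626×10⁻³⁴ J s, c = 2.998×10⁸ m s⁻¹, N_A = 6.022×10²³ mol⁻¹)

1.74×10¹⁸ atoms

Photon energy at 391 nm: hc/λ = (6.626×10⁻³⁴)(2.998×10⁸)/(391×10⁻⁹) = 5.080×10⁻¹⁹ J.
Energy delivered: (2.47 mW)(480 s) = 1.186 J.
Photons incident: 1.186 / 5.080×10⁻¹⁹ = 2.335×10¹⁸, i.e. 2.335×10¹⁸/6.022×10²³ = 3.877×10⁻⁶ mol.
Product: Φ × n_abs = 0.744 × 3.877×10⁻⁶ = 2.884×10⁻⁶ mol.
As a count: 2.884×10⁻⁶ × 6.022×10²³ = 1.74×10¹⁸.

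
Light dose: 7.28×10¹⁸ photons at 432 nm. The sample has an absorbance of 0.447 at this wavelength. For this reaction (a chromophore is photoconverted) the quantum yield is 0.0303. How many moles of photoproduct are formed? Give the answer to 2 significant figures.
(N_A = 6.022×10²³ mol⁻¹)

2.4×10⁻⁷ mol

Moles of photons: 7.28×10¹⁸ / 6.022×10²³ = 1.209×10⁻⁵ mol.
Fraction absorbed: 1 − 10^(−0.447) = 0.6427.
Photons absorbed: 0.6427 × 1.209×10⁻⁵ = 7.770×10⁻⁶ mol.
Product: Φ × n_abs = 0.0303 × 7.770×10⁻⁶ = 2.354×10⁻⁷ mol.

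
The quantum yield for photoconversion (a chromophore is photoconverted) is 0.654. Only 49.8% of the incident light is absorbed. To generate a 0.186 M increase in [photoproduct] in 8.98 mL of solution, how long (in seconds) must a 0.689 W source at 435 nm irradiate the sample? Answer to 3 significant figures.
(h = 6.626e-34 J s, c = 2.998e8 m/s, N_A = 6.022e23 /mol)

t ≈ 2050 s

Product: (0.186 M)(0.00898 L) = 0.001670 mol.
Photons that must be absorbed: 0.001670 / 0.654 = 0.002554 mol.
Incident photons needed: 0.002554 / 0.498 = 0.005129 mol.
Photon energy: hc/λ = 4.567e-19 J; per mole, 2.750e5 J mol⁻¹.
Energy required: 0.005129 × 2.750e5 = 1410 J.
Time: 1410 J / 0.689 W = 2050 s.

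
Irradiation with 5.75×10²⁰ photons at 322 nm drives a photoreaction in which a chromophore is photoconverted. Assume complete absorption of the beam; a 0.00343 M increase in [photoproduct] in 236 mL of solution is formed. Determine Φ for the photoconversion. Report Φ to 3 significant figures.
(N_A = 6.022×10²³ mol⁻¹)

Φ = 0.848

Product: (0.00343 M)(0.236 L) = 8.095×10⁻⁴ mol.
Moles of photons: 5.75×10²⁰ / 6.022×10²³ = 9.548×10⁻⁴ mol.
Φ = 8.095×10⁻⁴ mol / 9.548×10⁻⁴ mol photons = 0.848.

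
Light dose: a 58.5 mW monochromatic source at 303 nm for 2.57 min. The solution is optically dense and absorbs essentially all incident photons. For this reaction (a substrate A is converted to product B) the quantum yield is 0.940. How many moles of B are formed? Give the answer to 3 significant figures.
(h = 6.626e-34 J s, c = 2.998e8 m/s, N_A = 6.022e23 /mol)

Photon energy at 303 nm: hc/λ = (6.626e-34)(2.998e8)/(303e-9) = 6.556e-19 J.
Energy delivered: (58.5 mW)(154.2 s) = 9.021 J.
Photons incident: 9.021 / 6.556e-19 = 1.376e19, i.e. 1.376e19/6.022e23 = 2.285e-5 mol.
Product: Φ × n_abs = 0.940 × 2.285e-5 = 2.148e-5 mol.

2.15e-5 mol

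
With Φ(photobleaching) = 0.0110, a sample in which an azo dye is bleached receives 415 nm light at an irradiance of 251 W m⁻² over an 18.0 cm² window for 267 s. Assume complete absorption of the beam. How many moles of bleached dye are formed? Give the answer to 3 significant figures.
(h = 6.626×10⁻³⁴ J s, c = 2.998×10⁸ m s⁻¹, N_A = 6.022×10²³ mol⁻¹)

4.60×10⁻⁶ mol

Photon energy at 415 nm: hc/λ = (6.626×10⁻³⁴)(2.998×10⁸)/(415×10⁻⁹) = 4.787×10⁻¹⁹ J.
Energy delivered: (251 W m⁻²)(18.0×10⁻⁴ m²)(267 s) = 120.6 J.
Photons incident: 120.6 / 4.787×10⁻¹⁹ = 2.519×10²⁰, i.e. 2.519×10²⁰/6.022×10²³ = 4.183×10⁻⁴ mol.
Product: Φ × n_abs = 0.0110 × 4.183×10⁻⁴ = 4.601×10⁻⁶ mol.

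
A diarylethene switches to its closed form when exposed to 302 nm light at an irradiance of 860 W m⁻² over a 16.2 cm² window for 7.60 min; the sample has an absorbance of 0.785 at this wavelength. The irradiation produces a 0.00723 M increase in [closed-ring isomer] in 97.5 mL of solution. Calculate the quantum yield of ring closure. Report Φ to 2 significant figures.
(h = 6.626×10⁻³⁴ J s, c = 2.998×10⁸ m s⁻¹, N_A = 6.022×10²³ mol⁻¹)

Product: (0.00723 M)(0.0975 L) = 7.049×10⁻⁴ mol.
Photon energy at 302 nm: hc/λ = (6.626×10⁻³⁴)(2.998×10⁸)/(302×10⁻⁹) = 6.578×10⁻¹⁹ J.
Energy delivered: (860 W m⁻²)(16.2×10⁻⁴ m²)(456 s) = 635.3 J.
Photons incident: 635.3 / 6.578×10⁻¹⁹ = 9.658×10²⁰, i.e. 9.658×10²⁰/6.022×10²³ = 0.001604 mol.
Fraction absorbed: 1 − 10^(−0.785) = 0.8359.
Photons absorbed: 0.8359 × 0.001604 = 0.001341 mol.
Φ = 7.049×10⁻⁴ mol / 0.001341 mol photons = 0.53.

Φ = 0.53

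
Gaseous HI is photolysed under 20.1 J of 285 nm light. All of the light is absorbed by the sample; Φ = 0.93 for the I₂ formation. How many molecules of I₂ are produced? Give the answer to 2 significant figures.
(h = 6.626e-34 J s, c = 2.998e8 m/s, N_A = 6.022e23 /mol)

2.7e19 molecules

Photon energy at 285 nm: hc/λ = (6.626e-34)(2.998e8)/(285e-9) = 6.970e-19 J.
Photons incident: 20.1 / 6.970e-19 = 2.884e19, i.e. 2.884e19/6.022e23 = 4.789e-5 mol.
Product: Φ × n_abs = 0.93 × 4.789e-5 = 4.454e-5 mol.
As a count: 4.454e-5 × 6.022e23 = 2.7e19.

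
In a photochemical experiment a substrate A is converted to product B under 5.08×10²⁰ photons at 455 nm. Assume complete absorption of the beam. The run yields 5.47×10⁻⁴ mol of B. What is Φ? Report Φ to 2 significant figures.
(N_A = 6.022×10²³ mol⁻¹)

Moles of photons: 5.08×10²⁰ / 6.022×10²³ = 8.436×10⁻⁴ mol.
Φ = 5.47×10⁻⁴ mol / 8.436×10⁻⁴ mol photons = 0.65.

Φ = 0.65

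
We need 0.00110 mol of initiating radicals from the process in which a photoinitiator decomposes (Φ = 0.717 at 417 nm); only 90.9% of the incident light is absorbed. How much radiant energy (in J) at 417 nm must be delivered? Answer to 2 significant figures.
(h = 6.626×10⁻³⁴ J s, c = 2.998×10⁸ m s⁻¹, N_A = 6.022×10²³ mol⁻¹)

Photons that must be absorbed: 0.00110 / 0.717 = 0.001534 mol.
Incident photons needed: 0.001534 / 0.909 = 0.001688 mol.
Photon energy: hc/λ = 4.764×10⁻¹⁹ J; per mole, 2.869×10⁵ J mol⁻¹.
Energy required: 0.001688 × 2.869×10⁵ = 480 J.

480 J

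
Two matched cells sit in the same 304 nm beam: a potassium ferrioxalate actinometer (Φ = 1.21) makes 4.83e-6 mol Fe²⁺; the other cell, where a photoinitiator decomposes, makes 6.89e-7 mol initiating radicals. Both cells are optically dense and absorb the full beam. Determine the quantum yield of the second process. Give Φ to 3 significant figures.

Photons absorbed by the actinometer: 4.83e-6 / 1.21 = 3.992e-6 mol.
Φ(unknown) = 6.89e-7 / 3.992e-6 = 0.173.

Φ = 0.173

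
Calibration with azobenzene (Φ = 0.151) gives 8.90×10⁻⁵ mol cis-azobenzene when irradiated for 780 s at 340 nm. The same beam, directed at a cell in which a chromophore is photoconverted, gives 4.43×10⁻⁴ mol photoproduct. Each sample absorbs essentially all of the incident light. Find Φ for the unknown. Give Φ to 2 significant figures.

Φ = 0.75

Photons absorbed by the actinometer: 8.90×10⁻⁵ / 0.151 = 5.894×10⁻⁴ mol.
Φ(unknown) = 4.43×10⁻⁴ / 5.894×10⁻⁴ = 0.75.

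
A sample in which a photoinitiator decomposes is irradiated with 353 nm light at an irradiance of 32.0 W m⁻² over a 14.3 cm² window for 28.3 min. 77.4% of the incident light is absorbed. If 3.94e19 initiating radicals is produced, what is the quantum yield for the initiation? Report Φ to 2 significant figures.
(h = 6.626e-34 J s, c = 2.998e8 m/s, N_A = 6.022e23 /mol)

Product: 3.94e19 / 6.022e23 = 6.543e-5 mol.
Photon energy at 353 nm: hc/λ = (6.626e-34)(2.998e8)/(353e-9) = 5.627e-19 J.
Energy delivered: (32.0 W m⁻²)(14.3e-4 m²)(1698 s) = 77.70 J.
Photons incident: 77.70 / 5.627e-19 = 1.381e20, i.e. 1.381e20/6.022e23 = 2.293e-4 mol.
Photons absorbed: 0.774 × 2.293e-4 = 1.775e-4 mol.
Φ = 6.543e-5 mol / 1.775e-4 mol photons = 0.37.

Φ = 0.37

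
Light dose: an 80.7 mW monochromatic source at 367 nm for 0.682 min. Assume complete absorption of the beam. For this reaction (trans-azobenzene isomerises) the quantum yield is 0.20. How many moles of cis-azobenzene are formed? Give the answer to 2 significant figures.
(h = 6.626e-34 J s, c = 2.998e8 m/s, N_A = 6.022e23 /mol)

Photon energy at 367 nm: hc/λ = (6.626e-34)(2.998e8)/(367e-9) = 5.413e-19 J.
Energy delivered: (80.7 mW)(40.92 s) = 3.302 J.
Photons incident: 3.302 / 5.413e-19 = 6.100e18, i.e. 6.100e18/6.022e23 = 1.013e-5 mol.
Product: Φ × n_abs = 0.20 × 1.013e-5 = 2.026e-6 mol.

2.0e-6 mol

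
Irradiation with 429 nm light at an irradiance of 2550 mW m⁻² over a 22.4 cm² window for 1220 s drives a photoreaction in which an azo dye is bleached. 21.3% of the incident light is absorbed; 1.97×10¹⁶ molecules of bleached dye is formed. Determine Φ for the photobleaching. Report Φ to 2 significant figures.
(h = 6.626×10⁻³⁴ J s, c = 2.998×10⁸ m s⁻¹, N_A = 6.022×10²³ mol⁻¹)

Product: 1.97×10¹⁶ / 6.022×10²³ = 3.271×10⁻⁸ mol.
Photon energy at 429 nm: hc/λ = (6.626×10⁻³⁴)(2.998×10⁸)/(429×10⁻⁹) = 4.630×10⁻¹⁹ J.
Energy delivered: (2550 mW m⁻²)(22.4×10⁻⁴ m²)(1220 s) = 6.969 J.
Photons incident: 6.969 / 4.630×10⁻¹⁹ = 1.505×10¹⁹, i.e. 1.505×10¹⁹/6.022×10²³ = 2.499×10⁻⁵ mol.
Photons absorbed: 0.213 × 2.499×10⁻⁵ = 5.323×10⁻⁶ mol.
Φ = 3.271×10⁻⁸ mol / 5.323×10⁻⁶ mol photons = 0.0061.

Φ = 0.0061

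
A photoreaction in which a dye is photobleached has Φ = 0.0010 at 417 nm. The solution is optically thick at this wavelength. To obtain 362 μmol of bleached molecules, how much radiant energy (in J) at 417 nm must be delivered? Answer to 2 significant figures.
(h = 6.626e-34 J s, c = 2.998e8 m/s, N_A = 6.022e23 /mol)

1.0e5 J

Product: 362 μmol = 3.62e-4 mol.
Photons that must be absorbed: 3.62e-4 / 0.0010 = 0.3620 mol.
Photon energy: hc/λ = 4.764e-19 J; per mole, 2.869e5 J mol⁻¹.
Energy required: 0.3620 × 2.869e5 = 1.0e5 J.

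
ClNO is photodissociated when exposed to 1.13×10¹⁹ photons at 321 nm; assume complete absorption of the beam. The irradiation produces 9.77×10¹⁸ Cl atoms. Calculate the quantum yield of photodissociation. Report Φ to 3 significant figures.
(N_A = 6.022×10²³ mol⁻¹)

Φ = 0.865

Product: 9.77×10¹⁸ / 6.022×10²³ = 1.622×10⁻⁵ mol.
Moles of photons: 1.13×10¹⁹ / 6.022×10²³ = 1.876×10⁻⁵ mol.
Φ = 1.622×10⁻⁵ mol / 1.876×10⁻⁵ mol photons = 0.865.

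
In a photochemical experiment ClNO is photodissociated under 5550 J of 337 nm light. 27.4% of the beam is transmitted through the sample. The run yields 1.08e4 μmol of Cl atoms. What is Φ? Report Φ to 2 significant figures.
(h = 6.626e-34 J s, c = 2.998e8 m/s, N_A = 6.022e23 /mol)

Product: 1.08e4 μmol = 0.0108 mol.
Photon energy at 337 nm: hc/λ = (6.626e-34)(2.998e8)/(337e-9) = 5.895e-19 J.
Photons incident: 5550 / 5.895e-19 = 9.415e21, i.e. 9.415e21/6.022e23 = 0.01563 mol.
Fraction absorbed: 1 − 27.4/100 = 0.7260.
Photons absorbed: 0.7260 × 0.01563 = 0.01135 mol.
Φ = 0.0108 mol / 0.01135 mol photons = 0.95.

Φ = 0.95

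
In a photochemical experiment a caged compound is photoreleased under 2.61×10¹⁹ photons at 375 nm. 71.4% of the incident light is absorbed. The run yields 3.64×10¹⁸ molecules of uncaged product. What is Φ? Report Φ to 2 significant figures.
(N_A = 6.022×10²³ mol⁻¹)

Φ = 0.20

Product: 3.64×10¹⁸ / 6.022×10²³ = 6.045×10⁻⁶ mol.
Moles of photons: 2.61×10¹⁹ / 6.022×10²³ = 4.334×10⁻⁵ mol.
Photons absorbed: 0.714 × 4.334×10⁻⁵ = 3.094×10⁻⁵ mol.
Φ = 6.045×10⁻⁶ mol / 3.094×10⁻⁵ mol photons = 0.20.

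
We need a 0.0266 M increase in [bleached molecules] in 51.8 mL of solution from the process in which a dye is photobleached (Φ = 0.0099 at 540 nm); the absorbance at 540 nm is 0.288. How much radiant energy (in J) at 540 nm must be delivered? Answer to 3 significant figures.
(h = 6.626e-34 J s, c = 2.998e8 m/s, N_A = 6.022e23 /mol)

Product: (0.0266 M)(0.0518 L) = 0.001378 mol.
Photons that must be absorbed: 0.001378 / 0.0099 = 0.1392 mol.
Fraction absorbed: 1 − 10^(−0.288) = 0.4848.
Incident photons needed: 0.1392 / 0.4848 = 0.2871 mol.
Photon energy: hc/λ = 3.679e-19 J; per mole, 2.215e5 J mol⁻¹.
Energy required: 0.2871 × 2.215e5 = 6.36e4 J.

6.36e4 J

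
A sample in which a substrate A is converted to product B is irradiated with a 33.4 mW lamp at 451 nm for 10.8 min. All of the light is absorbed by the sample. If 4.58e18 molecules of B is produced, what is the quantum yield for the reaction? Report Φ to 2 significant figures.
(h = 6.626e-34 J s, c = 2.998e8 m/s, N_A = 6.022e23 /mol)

Product: 4.58e18 / 6.022e23 = 7.605e-6 mol.
Photon energy at 451 nm: hc/λ = (6.626e-34)(2.998e8)/(451e-9) = 4.405e-19 J.
Energy delivered: (33.4 mW)(648 s) = 21.64 J.
Photons incident: 21.64 / 4.405e-19 = 4.913e19, i.e. 4.913e19/6.022e23 = 8.158e-5 mol.
Φ = 7.605e-6 mol / 8.158e-5 mol photons = 0.093.

Φ = 0.093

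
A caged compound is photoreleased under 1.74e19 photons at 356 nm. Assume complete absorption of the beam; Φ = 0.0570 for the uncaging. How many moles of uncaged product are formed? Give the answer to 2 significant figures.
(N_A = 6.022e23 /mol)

Moles of photons: 1.74e19 / 6.022e23 = 2.889e-5 mol.
Product: Φ × n_abs = 0.0570 × 2.889e-5 = 1.647e-6 mol.

1.6e-6 mol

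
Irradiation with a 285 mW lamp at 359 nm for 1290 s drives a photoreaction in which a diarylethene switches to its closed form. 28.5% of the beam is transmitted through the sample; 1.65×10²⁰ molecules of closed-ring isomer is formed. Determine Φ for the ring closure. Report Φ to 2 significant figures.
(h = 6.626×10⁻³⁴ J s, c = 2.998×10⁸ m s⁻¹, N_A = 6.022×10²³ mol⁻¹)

Product: 1.65×10²⁰ / 6.022×10²³ = 2.740×10⁻⁴ mol.
Photon energy at 359 nm: hc/λ = (6.626×10⁻³⁴)(2.998×10⁸)/(359×10⁻⁹) = 5.533×10⁻¹⁹ J.
Energy delivered: (285 mW)(1290 s) = 367.7 J.
Photons incident: 367.7 / 5.533×10⁻¹⁹ = 6.646×10²⁰, i.e. 6.646×10²⁰/6.022×10²³ = 0.001104 mol.
Fraction absorbed: 1 − 28.5/100 = 0.7150.
Photons absorbed: 0.7150 × 0.001104 = 7.894×10⁻⁴ mol.
Φ = 2.740×10⁻⁴ mol / 7.894×10⁻⁴ mol photons = 0.35.

Φ = 0.35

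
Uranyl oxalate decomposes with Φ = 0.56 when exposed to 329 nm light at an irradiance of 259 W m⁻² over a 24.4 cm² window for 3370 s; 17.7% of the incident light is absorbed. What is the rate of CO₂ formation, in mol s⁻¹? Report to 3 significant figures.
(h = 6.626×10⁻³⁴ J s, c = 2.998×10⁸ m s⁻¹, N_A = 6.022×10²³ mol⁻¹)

1.72×10⁻⁷ mol s⁻¹

Photon energy at 329 nm: hc/λ = (6.626×10⁻³⁴)(2.998×10⁸)/(329×10⁻⁹) = 6.038×10⁻¹⁹ J.
Energy delivered: (259 W m⁻²)(24.4×10⁻⁴ m²)(3370 s) = 2130 J.
Photons incident: 2130 / 6.038×10⁻¹⁹ = 3.528×10²¹, i.e. 3.528×10²¹/6.022×10²³ = 0.005859 mol.
Photons absorbed: 0.177 × 0.005859 = 0.001037 mol.
Product formed: 0.56 × 0.001037 = 5.807×10⁻⁴ mol.
Rate: 5.807×10⁻⁴ / 3370 s = 1.72×10⁻⁷ mol s⁻¹.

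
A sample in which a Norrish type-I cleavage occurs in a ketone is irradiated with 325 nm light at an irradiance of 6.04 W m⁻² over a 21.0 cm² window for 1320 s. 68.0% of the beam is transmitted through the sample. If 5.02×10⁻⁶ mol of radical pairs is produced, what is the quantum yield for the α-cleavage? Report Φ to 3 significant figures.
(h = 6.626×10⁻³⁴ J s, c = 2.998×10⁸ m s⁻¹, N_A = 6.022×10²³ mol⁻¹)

Φ = 0.345

Photon energy at 325 nm: hc/λ = (6.626×10⁻³⁴)(2.998×10⁸)/(325×10⁻⁹) = 6.112×10⁻¹⁹ J.
Energy delivered: (6.04 W m⁻²)(21.0×10⁻⁴ m²)(1320 s) = 16.74 J.
Photons incident: 16.74 / 6.112×10⁻¹⁹ = 2.739×10¹⁹, i.e. 2.739×10¹⁹/6.022×10²³ = 4.548×10⁻⁵ mol.
Fraction absorbed: 1 − 68.0/100 = 0.3200.
Photons absorbed: 0.3200 × 4.548×10⁻⁵ = 1.455×10⁻⁵ mol.
Φ = 5.02×10⁻⁶ mol / 1.455×10⁻⁵ mol photons = 0.345.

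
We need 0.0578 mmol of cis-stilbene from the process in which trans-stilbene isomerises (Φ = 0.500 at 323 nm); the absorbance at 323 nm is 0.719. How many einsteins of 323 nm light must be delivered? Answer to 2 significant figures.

Product: 0.0578 mmol = 5.78e-5 mol.
Photons that must be absorbed: 5.78e-5 / 0.500 = 1.156e-4 mol.
Fraction absorbed: 1 − 10^(−0.719) = 0.8090.
Incident photons needed: 1.156e-4 / 0.8090 = 1.429e-4 mol.

1.4e-4 einstein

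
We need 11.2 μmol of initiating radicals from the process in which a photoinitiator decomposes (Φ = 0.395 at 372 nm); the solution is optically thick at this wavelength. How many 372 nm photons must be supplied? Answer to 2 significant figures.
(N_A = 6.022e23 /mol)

Product: 11.2 μmol = 1.12e-5 mol.
Photons that must be absorbed: 1.12e-5 / 0.395 = 2.835e-5 mol.
Photon count: 2.835e-5 × 6.022e23 = 1.7e19.

1.7e19 photons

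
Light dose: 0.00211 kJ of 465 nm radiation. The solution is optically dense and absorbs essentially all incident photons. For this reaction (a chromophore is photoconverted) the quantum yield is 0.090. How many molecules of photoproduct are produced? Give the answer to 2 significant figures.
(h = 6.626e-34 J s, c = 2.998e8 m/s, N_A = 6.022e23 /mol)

Photon energy at 465 nm: hc/λ = (6.626e-34)(2.998e8)/(465e-9) = 4.272e-19 J.
Incident energy: 0.00211 kJ = 2.11 J.
Photons incident: 2.11 / 4.272e-19 = 4.939e18, i.e. 4.939e18/6.022e23 = 8.202e-6 mol.
Product: Φ × n_abs = 0.090 × 8.202e-6 = 7.382e-7 mol.
As a count: 7.382e-7 × 6.022e23 = 4.4e17.

4.4e17 molecules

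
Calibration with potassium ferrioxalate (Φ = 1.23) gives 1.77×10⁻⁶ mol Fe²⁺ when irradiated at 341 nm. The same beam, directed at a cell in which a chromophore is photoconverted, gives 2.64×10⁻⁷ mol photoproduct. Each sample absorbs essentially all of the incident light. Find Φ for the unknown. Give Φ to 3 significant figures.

Φ = 0.183

Photons absorbed by the actinometer: 1.77×10⁻⁶ / 1.23 = 1.439×10⁻⁶ mol.
Φ(unknown) = 2.64×10⁻⁷ / 1.439×10⁻⁶ = 0.183.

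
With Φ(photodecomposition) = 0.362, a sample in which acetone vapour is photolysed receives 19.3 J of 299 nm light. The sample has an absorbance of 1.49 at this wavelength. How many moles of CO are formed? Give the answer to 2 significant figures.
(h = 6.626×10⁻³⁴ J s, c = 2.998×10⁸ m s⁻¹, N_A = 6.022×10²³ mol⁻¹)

1.7×10⁻⁵ mol

Photon energy at 299 nm: hc/λ = (6.626×10⁻³⁴)(2.998×10⁸)/(299×10⁻⁹) = 6.644×10⁻¹⁹ J.
Photons incident: 19.3 / 6.644×10⁻¹⁹ = 2.905×10¹⁹, i.e. 2.905×10¹⁹/6.022×10²³ = 4.824×10⁻⁵ mol.
Fraction absorbed: 1 − 10^(−1.49) = 0.9676.
Photons absorbed: 0.9676 × 4.824×10⁻⁵ = 4.668×10⁻⁵ mol.
Product: Φ × n_abs = 0.362 × 4.668×10⁻⁵ = 1.690×10⁻⁵ mol.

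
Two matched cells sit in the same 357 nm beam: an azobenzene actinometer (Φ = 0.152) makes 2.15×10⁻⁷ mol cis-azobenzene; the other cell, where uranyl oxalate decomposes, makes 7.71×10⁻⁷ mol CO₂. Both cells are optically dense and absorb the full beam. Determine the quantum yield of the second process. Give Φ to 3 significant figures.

Photons absorbed by the actinometer: 2.15×10⁻⁷ / 0.152 = 1.414×10⁻⁶ mol.
Φ(unknown) = 7.71×10⁻⁷ / 1.414×10⁻⁶ = 0.545.

Φ = 0.545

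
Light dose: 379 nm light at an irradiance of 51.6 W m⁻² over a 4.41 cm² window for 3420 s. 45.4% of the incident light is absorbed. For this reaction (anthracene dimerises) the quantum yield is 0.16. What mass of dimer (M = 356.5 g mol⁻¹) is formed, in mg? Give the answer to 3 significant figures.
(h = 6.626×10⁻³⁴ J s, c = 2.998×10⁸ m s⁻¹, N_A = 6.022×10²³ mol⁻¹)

6.39 mg

Photon energy at 379 nm: hc/λ = (6.626×10⁻³⁴)(2.998×10⁸)/(379×10⁻⁹) = 5.241×10⁻¹⁹ J.
Energy delivered: (51.6 W m⁻²)(4.41×10⁻⁴ m²)(3420 s) = 77.82 J.
Photons incident: 77.82 / 5.241×10⁻¹⁹ = 1.485×10²⁰, i.e. 1.485×10²⁰/6.022×10²³ = 2.466×10⁻⁴ mol.
Photons absorbed: 0.454 × 2.466×10⁻⁴ = 1.120×10⁻⁴ mol.
Product: Φ × n_abs = 0.16 × 1.120×10⁻⁴ = 1.792×10⁻⁵ mol.
Mass: 1.792×10⁻⁵ × 356.5 = 0.006388 g = 6.39 mg.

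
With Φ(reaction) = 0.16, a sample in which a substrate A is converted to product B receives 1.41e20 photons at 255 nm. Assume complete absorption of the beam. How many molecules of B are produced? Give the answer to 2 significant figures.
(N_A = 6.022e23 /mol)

2.3e19 molecules

Moles of photons: 1.41e20 / 6.022e23 = 2.341e-4 mol.
Product: Φ × n_abs = 0.16 × 2.341e-4 = 3.746e-5 mol.
As a count: 3.746e-5 × 6.022e23 = 2.3e19.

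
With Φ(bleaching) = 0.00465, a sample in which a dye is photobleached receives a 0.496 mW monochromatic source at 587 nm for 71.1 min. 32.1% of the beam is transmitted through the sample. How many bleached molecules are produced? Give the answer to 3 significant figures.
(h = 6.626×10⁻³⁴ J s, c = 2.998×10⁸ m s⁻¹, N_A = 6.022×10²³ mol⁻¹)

Photon energy at 587 nm: hc/λ = (6.626×10⁻³⁴)(2.998×10⁸)/(587×10⁻⁹) = 3.384×10⁻¹⁹ J.
Energy delivered: (0.496 mW)(4266 s) = 2.116 J.
Photons incident: 2.116 / 3.384×10⁻¹⁹ = 6.253×10¹⁸, i.e. 6.253×10¹⁸/6.022×10²³ = 1.038×10⁻⁵ mol.
Fraction absorbed: 1 − 32.1/100 = 0.6790.
Photons absorbed: 0.6790 × 1.038×10⁻⁵ = 7.048×10⁻⁶ mol.
Product: Φ × n_abs = 0.00465 × 7.048×10⁻⁶ = 3.277×10⁻⁸ mol.
As a count: 3.277×10⁻⁸ × 6.022×10²³ = 1.97×10¹⁶.

1.97×10¹⁶ bleached molecules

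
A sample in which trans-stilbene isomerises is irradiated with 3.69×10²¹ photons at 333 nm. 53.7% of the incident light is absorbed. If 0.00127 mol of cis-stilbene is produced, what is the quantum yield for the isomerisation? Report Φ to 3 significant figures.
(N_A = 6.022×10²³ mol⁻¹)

Moles of photons: 3.69×10²¹ / 6.022×10²³ = 0.006128 mol.
Photons absorbed: 0.537 × 0.006128 = 0.003291 mol.
Φ = 0.00127 mol / 0.003291 mol photons = 0.386.

Φ = 0.386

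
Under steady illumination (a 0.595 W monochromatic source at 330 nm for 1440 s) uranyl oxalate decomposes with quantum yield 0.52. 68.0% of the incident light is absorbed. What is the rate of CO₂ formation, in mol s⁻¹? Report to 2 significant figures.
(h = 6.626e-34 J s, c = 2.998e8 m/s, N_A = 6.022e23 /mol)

Photon energy at 330 nm: hc/λ = (6.626e-34)(2.998e8)/(330e-9) = 6.020e-19 J.
Energy delivered: (0.595 W)(1440 s) = 856.8 J.
Photons incident: 856.8 / 6.020e-19 = 1.423e21, i.e. 1.423e21/6.022e23 = 0.002363 mol.
Photons absorbed: 0.680 × 0.002363 = 0.001607 mol.
Product formed: 0.52 × 0.001607 = 8.356e-4 mol.
Rate: 8.356e-4 / 1440 s = 5.8e-7 mol s⁻¹.

5.8e-7 mol s⁻¹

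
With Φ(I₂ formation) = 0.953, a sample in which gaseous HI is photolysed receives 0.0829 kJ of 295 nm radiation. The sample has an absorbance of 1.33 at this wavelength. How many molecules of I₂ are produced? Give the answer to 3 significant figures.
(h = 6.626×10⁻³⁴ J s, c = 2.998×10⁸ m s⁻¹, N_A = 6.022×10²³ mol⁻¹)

1.12×10²⁰ molecules

Photon energy at 295 nm: hc/λ = (6.626×10⁻³⁴)(2.998×10⁸)/(295×10⁻⁹) = 6.734×10⁻¹⁹ J.
Incident energy: 0.0829 kJ = 82.9 J.
Photons incident: 82.9 / 6.734×10⁻¹⁹ = 1.231×10²⁰, i.e. 1.231×10²⁰/6.022×10²³ = 2.044×10⁻⁴ mol.
Fraction absorbed: 1 − 10^(−1.33) = 0.9532.
Photons absorbed: 0.9532 × 2.044×10⁻⁴ = 1.948×10⁻⁴ mol.
Product: Φ × n_abs = 0.953 × 1.948×10⁻⁴ = 1.856×10⁻⁴ mol.
As a count: 1.856×10⁻⁴ × 6.022×10²³ = 1.12×10²⁰.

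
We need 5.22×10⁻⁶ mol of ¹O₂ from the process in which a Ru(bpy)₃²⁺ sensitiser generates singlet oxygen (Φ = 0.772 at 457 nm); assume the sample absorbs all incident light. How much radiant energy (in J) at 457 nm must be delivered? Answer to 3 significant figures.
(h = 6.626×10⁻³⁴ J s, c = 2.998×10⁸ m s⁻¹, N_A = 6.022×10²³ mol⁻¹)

Photons that must be absorbed: 5.22×10⁻⁶ / 0.772 = 6.762×10⁻⁶ mol.
Photon energy: hc/λ = 4.347×10⁻¹⁹ J; per mole, 2.618×10⁵ J mol⁻¹.
Energy required: 6.762×10⁻⁶ × 2.618×10⁵ = 1.77 J.

1.77 J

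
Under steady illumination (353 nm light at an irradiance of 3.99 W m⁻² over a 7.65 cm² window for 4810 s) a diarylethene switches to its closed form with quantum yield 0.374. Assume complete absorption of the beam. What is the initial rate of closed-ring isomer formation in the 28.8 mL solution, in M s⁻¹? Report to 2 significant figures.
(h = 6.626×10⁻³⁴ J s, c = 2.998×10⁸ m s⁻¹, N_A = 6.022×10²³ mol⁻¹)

Photon energy at 353 nm: hc/λ = (6.626×10⁻³⁴)(2.998×10⁸)/(353×10⁻⁹) = 5.627×10⁻¹⁹ J.
Energy delivered: (3.99 W m⁻²)(7.65×10⁻⁴ m²)(4810 s) = 14.68 J.
Photons incident: 14.68 / 5.627×10⁻¹⁹ = 2.609×10¹⁹, i.e. 2.609×10¹⁹/6.022×10²³ = 4.332×10⁻⁵ mol.
Product formed: 0.374 × 4.332×10⁻⁵ = 1.620×10⁻⁵ mol.
Rate: 1.620×10⁻⁵ mol / (4810 s × 0.0288 L) = 1.2×10⁻⁷ M s⁻¹.

1.2×10⁻⁷ M s⁻¹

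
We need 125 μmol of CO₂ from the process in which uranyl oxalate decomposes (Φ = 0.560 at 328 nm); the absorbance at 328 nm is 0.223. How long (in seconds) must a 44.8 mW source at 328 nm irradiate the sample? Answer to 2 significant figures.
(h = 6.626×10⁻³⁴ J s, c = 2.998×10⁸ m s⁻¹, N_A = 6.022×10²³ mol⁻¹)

t ≈ 4500 s

Product: 125 μmol = 1.25×10⁻⁴ mol.
Photons that must be absorbed: 1.25×10⁻⁴ / 0.560 = 2.232×10⁻⁴ mol.
Fraction absorbed: 1 − 10^(−0.223) = 0.4016.
Incident photons needed: 2.232×10⁻⁴ / 0.4016 = 5.558×10⁻⁴ mol.
Photon energy: hc/λ = 6.056×10⁻¹⁹ J; per mole, 3.647×10⁵ J mol⁻¹.
Energy required: 5.558×10⁻⁴ × 3.647×10⁵ = 202.7 J.
Time: 202.7 J / 0.0448 W = 4500 s.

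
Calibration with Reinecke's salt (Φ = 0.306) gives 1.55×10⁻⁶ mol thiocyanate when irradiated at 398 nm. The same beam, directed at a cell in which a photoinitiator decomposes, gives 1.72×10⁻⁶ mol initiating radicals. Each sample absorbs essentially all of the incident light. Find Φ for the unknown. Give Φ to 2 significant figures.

Photons absorbed by the actinometer: 1.55×10⁻⁶ / 0.306 = 5.065×10⁻⁶ mol.
Φ(unknown) = 1.72×10⁻⁶ / 5.065×10⁻⁶ = 0.34.

Φ = 0.34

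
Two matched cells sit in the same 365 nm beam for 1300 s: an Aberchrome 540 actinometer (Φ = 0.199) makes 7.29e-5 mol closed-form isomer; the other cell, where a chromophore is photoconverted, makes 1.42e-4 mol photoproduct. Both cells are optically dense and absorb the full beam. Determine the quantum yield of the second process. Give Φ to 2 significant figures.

Φ = 0.39

Photons absorbed by the actinometer: 7.29e-5 / 0.199 = 3.663e-4 mol.
Φ(unknown) = 1.42e-4 / 3.663e-4 = 0.39.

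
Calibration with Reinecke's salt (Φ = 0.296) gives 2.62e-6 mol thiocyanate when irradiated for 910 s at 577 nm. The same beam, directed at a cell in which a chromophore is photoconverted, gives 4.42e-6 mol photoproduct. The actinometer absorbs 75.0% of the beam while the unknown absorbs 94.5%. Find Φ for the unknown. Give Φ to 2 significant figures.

Photons absorbed by the actinometer: 2.62e-6 / 0.296 = 8.851e-6 mol.
Incident flux: 8.851e-6 / 0.750 = 1.180e-5 einstein.
Absorbed by unknown: 0.945 × 1.180e-5 = 1.115e-5 mol.
Φ(unknown) = 4.42e-6 / 1.115e-5 = 0.40.

Φ = 0.40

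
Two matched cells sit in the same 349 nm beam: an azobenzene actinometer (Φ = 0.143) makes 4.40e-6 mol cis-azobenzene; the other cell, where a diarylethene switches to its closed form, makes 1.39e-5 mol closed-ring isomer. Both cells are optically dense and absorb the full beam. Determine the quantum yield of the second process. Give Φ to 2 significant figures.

Photons absorbed by the actinometer: 4.40e-6 / 0.143 = 3.077e-5 mol.
Φ(unknown) = 1.39e-5 / 3.077e-5 = 0.45.

Φ = 0.45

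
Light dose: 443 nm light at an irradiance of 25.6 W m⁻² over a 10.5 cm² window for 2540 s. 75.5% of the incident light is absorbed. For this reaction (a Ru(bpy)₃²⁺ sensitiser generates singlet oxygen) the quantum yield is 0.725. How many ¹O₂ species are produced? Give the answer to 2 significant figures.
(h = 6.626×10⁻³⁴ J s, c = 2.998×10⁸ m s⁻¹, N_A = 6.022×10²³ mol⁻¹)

Photon energy at 443 nm: hc/λ = (6.626×10⁻³⁴)(2.998×10⁸)/(443×10⁻⁹) = 4.484×10⁻¹⁹ J.
Energy delivered: (25.6 W m⁻²)(10.5×10⁻⁴ m²)(2540 s) = 68.28 J.
Photons incident: 68.28 / 4.484×10⁻¹⁹ = 1.523×10²⁰, i.e. 1.523×10²⁰/6.022×10²³ = 2.529×10⁻⁴ mol.
Photons absorbed: 0.755 × 2.529×10⁻⁴ = 1.909×10⁻⁴ mol.
Product: Φ × n_abs = 0.725 × 1.909×10⁻⁴ = 1.384×10⁻⁴ mol.
As a count: 1.384×10⁻⁴ × 6.022×10²³ = 8.3×10¹⁹.

8.3×10¹⁹ species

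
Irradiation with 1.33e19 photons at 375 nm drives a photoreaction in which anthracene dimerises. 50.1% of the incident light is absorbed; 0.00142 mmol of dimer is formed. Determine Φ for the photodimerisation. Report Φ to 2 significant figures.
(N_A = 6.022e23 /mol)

Φ = 0.13

Product: 0.00142 mmol = 1.42e-6 mol.
Moles of photons: 1.33e19 / 6.022e23 = 2.209e-5 mol.
Photons absorbed: 0.501 × 2.209e-5 = 1.107e-5 mol.
Φ = 1.42e-6 mol / 1.107e-5 mol photons = 0.13.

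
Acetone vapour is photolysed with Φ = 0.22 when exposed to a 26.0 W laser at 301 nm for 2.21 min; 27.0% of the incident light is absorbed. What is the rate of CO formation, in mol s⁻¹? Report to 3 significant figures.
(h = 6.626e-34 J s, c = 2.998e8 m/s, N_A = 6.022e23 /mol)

3.89e-6 mol s⁻¹

Photon energy at 301 nm: hc/λ = (6.626e-34)(2.998e8)/(301e-9) = 6.600e-19 J.
Energy delivered: (26.0 W)(132.6 s) = 3448 J.
Photons incident: 3448 / 6.600e-19 = 5.224e21, i.e. 5.224e21/6.022e23 = 0.008675 mol.
Photons absorbed: 0.270 × 0.008675 = 0.002342 mol.
Product formed: 0.22 × 0.002342 = 5.152e-4 mol.
Rate: 5.152e-4 / 132.6 s = 3.89e-6 mol s⁻¹.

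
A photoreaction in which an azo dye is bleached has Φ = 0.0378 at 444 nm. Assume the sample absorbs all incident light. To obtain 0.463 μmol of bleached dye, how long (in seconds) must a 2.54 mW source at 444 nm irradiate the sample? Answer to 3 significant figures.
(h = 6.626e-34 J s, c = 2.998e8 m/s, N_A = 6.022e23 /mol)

t ≈ 1300 s

Product: 0.463 μmol = 4.63e-7 mol.
Photons that must be absorbed: 4.63e-7 / 0.0378 = 1.225e-5 mol.
Photon energy: hc/λ = 4.474e-19 J; per mole, 2.694e5 J mol⁻¹.
Energy required: 1.225e-5 × 2.694e5 = 3.300 J.
Time: 3.300 J / 0.00254 W = 1300 s.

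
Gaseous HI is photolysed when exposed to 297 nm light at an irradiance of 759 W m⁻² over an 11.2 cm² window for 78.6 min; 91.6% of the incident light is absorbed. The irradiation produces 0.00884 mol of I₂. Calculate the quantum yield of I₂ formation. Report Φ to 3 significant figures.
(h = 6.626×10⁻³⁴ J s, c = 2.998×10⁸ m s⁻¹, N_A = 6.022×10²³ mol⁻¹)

Photon energy at 297 nm: hc/λ = (6.626×10⁻³⁴)(2.998×10⁸)/(297×10⁻⁹) = 6.688×10⁻¹⁹ J.
Energy delivered: (759 W m⁻²)(11.2×10⁻⁴ m²)(4716 s) = 4009 J.
Photons incident: 4009 / 6.688×10⁻¹⁹ = 5.994×10²¹, i.e. 5.994×10²¹/6.022×10²³ = 0.009954 mol.
Photons absorbed: 0.916 × 0.009954 = 0.009118 mol.
Φ = 0.00884 mol / 0.009118 mol photons = 0.970.

Φ = 0.970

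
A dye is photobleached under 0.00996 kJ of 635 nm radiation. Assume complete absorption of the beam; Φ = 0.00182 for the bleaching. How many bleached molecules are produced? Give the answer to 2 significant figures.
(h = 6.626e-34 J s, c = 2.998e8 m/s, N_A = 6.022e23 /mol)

Photon energy at 635 nm: hc/λ = (6.626e-34)(2.998e8)/(635e-9) = 3.128e-19 J.
Incident energy: 0.00996 kJ = 9.96 J.
Photons incident: 9.96 / 3.128e-19 = 3.184e19, i.e. 3.184e19/6.022e23 = 5.287e-5 mol.
Product: Φ × n_abs = 0.00182 × 5.287e-5 = 9.622e-8 mol.
As a count: 9.622e-8 × 6.022e23 = 5.8e16.

5.8e16 bleached molecules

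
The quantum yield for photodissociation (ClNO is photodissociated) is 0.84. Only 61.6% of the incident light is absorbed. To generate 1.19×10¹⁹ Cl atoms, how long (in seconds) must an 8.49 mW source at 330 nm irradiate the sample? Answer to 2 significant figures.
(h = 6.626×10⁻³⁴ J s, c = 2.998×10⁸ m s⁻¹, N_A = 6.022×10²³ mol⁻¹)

Product: 1.19×10¹⁹ / 6.022×10²³ = 1.976×10⁻⁵ mol.
Photons that must be absorbed: 1.976×10⁻⁵ / 0.84 = 2.352×10⁻⁵ mol.
Incident photons needed: 2.352×10⁻⁵ / 0.616 = 3.818×10⁻⁵ mol.
Photon energy: hc/λ = 6.020×10⁻¹⁹ J; per mole, 3.625×10⁵ J mol⁻¹.
Energy required: 3.818×10⁻⁵ × 3.625×10⁵ = 13.84 J.
Time: 13.84 J / 0.00849 W = 1600 s.

t ≈ 1600 s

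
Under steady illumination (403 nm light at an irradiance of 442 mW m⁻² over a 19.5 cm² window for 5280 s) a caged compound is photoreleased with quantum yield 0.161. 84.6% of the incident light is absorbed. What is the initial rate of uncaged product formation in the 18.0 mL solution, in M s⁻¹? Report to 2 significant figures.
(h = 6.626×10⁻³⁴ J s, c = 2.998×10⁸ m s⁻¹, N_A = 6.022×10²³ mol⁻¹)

Photon energy at 403 nm: hc/λ = (6.626×10⁻³⁴)(2.998×10⁸)/(403×10⁻⁹) = 4.929×10⁻¹⁹ J.
Energy delivered: (442 mW m⁻²)(19.5×10⁻⁴ m²)(5280 s) = 4.551 J.
Photons incident: 4.551 / 4.929×10⁻¹⁹ = 9.233×10¹⁸, i.e. 9.233×10¹⁸/6.022×10²³ = 1.533×10⁻⁵ mol.
Photons absorbed: 0.846 × 1.533×10⁻⁵ = 1.297×10⁻⁵ mol.
Product formed: 0.161 × 1.297×10⁻⁵ = 2.088×10⁻⁶ mol.
Rate: 2.088×10⁻⁶ mol / (5280 s × 0.018 L) = 2.2×10⁻⁸ M s⁻¹.

2.2×10⁻⁸ M s⁻¹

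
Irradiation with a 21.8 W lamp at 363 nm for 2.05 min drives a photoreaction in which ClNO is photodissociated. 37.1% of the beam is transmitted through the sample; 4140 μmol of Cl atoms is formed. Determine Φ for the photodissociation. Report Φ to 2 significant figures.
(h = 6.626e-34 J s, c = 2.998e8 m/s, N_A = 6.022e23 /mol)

Product: 4140 μmol = 0.00414 mol.
Photon energy at 363 nm: hc/λ = (6.626e-34)(2.998e8)/(363e-9) = 5.472e-19 J.
Energy delivered: (21.8 W)(123 s) = 2681 J.
Photons incident: 2681 / 5.472e-19 = 4.899e21, i.e. 4.899e21/6.022e23 = 0.008135 mol.
Fraction absorbed: 1 − 37.1/100 = 0.6290.
Photons absorbed: 0.6290 × 0.008135 = 0.005117 mol.
Φ = 0.00414 mol / 0.005117 mol photons = 0.81.

Φ = 0.81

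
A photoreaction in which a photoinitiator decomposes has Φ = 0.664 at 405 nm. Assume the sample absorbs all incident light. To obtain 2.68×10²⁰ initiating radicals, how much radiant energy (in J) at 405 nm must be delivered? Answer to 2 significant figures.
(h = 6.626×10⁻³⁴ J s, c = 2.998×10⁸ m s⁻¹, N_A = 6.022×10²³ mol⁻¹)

Product: 2.68×10²⁰ / 6.022×10²³ = 4.450×10⁻⁴ mol.
Photons that must be absorbed: 4.450×10⁻⁴ / 0.664 = 6.702×10⁻⁴ mol.
Photon energy: hc/λ = 4.905×10⁻¹⁹ J; per mole, 2.954×10⁵ J mol⁻¹.
Energy required: 6.702×10⁻⁴ × 2.954×10⁵ = 200 J.

200 J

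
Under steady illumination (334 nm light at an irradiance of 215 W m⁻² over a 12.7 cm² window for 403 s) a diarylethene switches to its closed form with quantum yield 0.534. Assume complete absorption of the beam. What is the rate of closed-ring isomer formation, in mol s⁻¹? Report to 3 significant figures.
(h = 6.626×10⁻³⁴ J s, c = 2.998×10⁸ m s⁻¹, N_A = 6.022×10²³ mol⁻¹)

4.07×10⁻⁷ mol s⁻¹

Photon energy at 334 nm: hc/λ = (6.626×10⁻³⁴)(2.998×10⁸)/(334×10⁻⁹) = 5.948×10⁻¹⁹ J.
Energy delivered: (215 W m⁻²)(12.7×10⁻⁴ m²)(403 s) = 110.0 J.
Photons incident: 110.0 / 5.948×10⁻¹⁹ = 1.849×10²⁰, i.e. 1.849×10²⁰/6.022×10²³ = 3.070×10⁻⁴ mol.
Product formed: 0.534 × 3.070×10⁻⁴ = 1.639×10⁻⁴ mol.
Rate: 1.639×10⁻⁴ / 403 s = 4.07×10⁻⁷ mol s⁻¹.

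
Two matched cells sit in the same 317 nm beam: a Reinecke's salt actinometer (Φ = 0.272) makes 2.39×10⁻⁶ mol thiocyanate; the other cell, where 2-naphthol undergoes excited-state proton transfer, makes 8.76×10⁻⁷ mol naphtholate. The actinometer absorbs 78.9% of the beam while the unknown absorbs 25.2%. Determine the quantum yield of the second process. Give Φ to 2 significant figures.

Φ = 0.31

Photons absorbed by the actinometer: 2.39×10⁻⁶ / 0.272 = 8.787×10⁻⁶ mol.
Incident flux: 8.787×10⁻⁶ / 0.789 = 1.114×10⁻⁵ einstein.
Absorbed by unknown: 0.252 × 1.114×10⁻⁵ = 2.807×10⁻⁶ mol.
Φ(unknown) = 8.76×10⁻⁷ / 2.807×10⁻⁶ = 0.31.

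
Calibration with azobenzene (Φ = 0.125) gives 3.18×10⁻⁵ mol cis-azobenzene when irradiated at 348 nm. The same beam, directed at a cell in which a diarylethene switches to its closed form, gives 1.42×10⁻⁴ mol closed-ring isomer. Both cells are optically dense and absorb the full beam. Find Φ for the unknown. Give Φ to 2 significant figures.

Φ = 0.56

Photons absorbed by the actinometer: 3.18×10⁻⁵ / 0.125 = 2.544×10⁻⁴ mol.
Φ(unknown) = 1.42×10⁻⁴ / 2.544×10⁻⁴ = 0.56.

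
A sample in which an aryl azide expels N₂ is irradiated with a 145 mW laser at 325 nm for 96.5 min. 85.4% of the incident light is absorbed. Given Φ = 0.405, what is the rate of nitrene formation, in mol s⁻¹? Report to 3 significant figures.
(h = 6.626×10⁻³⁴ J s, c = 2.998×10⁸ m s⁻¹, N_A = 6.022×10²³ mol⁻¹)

1.36×10⁻⁷ mol s⁻¹

Photon energy at 325 nm: hc/λ = (6.626×10⁻³⁴)(2.998×10⁸)/(325×10⁻⁹) = 6.112×10⁻¹⁹ J.
Energy delivered: (145 mW)(5790 s) = 839.6 J.
Photons incident: 839.6 / 6.112×10⁻¹⁹ = 1.374×10²¹, i.e. 1.374×10²¹/6.022×10²³ = 0.002282 mol.
Photons absorbed: 0.854 × 0.002282 = 0.001949 mol.
Product formed: 0.405 × 0.001949 = 7.893×10⁻⁴ mol.
Rate: 7.893×10⁻⁴ / 5790 s = 1.36×10⁻⁷ mol s⁻¹.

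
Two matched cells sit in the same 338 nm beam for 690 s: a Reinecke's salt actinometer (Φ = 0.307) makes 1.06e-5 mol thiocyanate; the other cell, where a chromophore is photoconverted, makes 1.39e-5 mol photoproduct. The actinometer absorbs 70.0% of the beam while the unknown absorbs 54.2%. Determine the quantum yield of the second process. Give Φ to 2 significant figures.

Φ = 0.52

Photons absorbed by the actinometer: 1.06e-5 / 0.307 = 3.453e-5 mol.
Incident flux: 3.453e-5 / 0.700 = 4.933e-5 einstein.
Absorbed by unknown: 0.542 × 4.933e-5 = 2.674e-5 mol.
Φ(unknown) = 1.39e-5 / 2.674e-5 = 0.52.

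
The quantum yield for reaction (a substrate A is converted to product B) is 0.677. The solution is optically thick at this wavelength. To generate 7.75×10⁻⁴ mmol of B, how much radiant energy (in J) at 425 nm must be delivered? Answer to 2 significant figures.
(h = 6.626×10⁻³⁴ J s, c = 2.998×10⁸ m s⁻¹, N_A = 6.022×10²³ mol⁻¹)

0.32 J

Product: 7.75×10⁻⁴ mmol = 7.75×10⁻⁷ mol.
Photons that must be absorbed: 7.75×10⁻⁷ / 0.677 = 1.145×10⁻⁶ mol.
Photon energy: hc/λ = 4.674×10⁻¹⁹ J; per mole, 2.815×10⁵ J mol⁻¹.
Energy required: 1.145×10⁻⁶ × 2.815×10⁵ = 0.32 J.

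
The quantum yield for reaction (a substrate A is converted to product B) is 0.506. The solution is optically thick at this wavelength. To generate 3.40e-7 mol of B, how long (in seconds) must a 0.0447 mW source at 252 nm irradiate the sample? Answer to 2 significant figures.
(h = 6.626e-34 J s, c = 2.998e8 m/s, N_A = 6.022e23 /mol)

Photons that must be absorbed: 3.40e-7 / 0.506 = 6.719e-7 mol.
Photon energy: hc/λ = 7.883e-19 J; per mole, 4.747e5 J mol⁻¹.
Energy required: 6.719e-7 × 4.747e5 = 0.3190 J.
Time: 0.3190 J / 4.47e-05 W = 7100 s.

t ≈ 7100 s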